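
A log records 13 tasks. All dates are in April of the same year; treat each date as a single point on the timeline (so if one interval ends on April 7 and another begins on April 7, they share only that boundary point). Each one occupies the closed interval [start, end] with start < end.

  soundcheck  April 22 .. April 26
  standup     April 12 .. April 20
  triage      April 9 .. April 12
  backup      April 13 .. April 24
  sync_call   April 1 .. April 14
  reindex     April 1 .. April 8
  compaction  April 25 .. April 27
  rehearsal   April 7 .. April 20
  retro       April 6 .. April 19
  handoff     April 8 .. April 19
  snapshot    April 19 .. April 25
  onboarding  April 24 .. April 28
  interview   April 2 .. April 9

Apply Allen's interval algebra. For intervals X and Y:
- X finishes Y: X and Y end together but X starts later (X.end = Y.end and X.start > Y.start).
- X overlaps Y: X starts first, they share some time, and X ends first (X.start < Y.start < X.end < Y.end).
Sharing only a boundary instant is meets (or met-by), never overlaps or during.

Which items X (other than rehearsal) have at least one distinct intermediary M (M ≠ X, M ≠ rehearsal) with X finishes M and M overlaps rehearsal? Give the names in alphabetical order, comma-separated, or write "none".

Target rehearsal = [April 7, April 20].
Intermediaries M with M overlaps rehearsal: interview, reindex, retro, sync_call.
Via interview — items with X finishes interview: none.
Via reindex — items with X finishes reindex: none.
Via retro — items with X finishes retro: handoff.
Via sync_call — items with X finishes sync_call: none.
Union: handoff.

handoff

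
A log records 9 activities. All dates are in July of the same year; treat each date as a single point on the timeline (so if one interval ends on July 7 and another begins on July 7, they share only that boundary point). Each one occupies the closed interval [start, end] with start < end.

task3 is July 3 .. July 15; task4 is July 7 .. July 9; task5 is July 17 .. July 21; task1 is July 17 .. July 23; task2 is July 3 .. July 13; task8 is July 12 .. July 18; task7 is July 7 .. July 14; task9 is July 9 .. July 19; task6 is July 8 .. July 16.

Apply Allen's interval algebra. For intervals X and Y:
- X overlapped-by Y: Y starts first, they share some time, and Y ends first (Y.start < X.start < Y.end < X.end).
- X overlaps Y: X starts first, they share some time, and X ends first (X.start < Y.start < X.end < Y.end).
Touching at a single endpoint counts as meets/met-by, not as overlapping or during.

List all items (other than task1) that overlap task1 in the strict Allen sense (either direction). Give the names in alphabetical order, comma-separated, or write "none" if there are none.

task8, task9

Target task1 = [July 17, July 23].
task2 [July 3, July 13] → before → no.
task3 [July 3, July 15] → before → no.
task4 [July 7, July 9] → before → no.
task5 [July 17, July 21] → starts → no.
task6 [July 8, July 16] → before → no.
task7 [July 7, July 14] → before → no.
task8 [July 12, July 18] → overlaps → yes.
task9 [July 9, July 19] → overlaps → yes.
Result: task8, task9.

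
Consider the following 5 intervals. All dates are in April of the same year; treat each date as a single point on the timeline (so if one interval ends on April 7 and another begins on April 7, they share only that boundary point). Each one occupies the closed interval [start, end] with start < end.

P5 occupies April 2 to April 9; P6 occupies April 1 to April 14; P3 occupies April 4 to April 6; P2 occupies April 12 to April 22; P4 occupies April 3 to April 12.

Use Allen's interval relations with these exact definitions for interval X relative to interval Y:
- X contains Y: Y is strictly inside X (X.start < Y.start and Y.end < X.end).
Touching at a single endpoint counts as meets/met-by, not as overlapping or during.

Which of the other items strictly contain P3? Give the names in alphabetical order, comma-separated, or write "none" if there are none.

Target P3 = [April 4, April 6].
P2 [April 12, April 22] → after → no.
P4 [April 3, April 12] → contains → yes.
P5 [April 2, April 9] → contains → yes.
P6 [April 1, April 14] → contains → yes.
Result: P4, P5, P6.

P4, P5, P6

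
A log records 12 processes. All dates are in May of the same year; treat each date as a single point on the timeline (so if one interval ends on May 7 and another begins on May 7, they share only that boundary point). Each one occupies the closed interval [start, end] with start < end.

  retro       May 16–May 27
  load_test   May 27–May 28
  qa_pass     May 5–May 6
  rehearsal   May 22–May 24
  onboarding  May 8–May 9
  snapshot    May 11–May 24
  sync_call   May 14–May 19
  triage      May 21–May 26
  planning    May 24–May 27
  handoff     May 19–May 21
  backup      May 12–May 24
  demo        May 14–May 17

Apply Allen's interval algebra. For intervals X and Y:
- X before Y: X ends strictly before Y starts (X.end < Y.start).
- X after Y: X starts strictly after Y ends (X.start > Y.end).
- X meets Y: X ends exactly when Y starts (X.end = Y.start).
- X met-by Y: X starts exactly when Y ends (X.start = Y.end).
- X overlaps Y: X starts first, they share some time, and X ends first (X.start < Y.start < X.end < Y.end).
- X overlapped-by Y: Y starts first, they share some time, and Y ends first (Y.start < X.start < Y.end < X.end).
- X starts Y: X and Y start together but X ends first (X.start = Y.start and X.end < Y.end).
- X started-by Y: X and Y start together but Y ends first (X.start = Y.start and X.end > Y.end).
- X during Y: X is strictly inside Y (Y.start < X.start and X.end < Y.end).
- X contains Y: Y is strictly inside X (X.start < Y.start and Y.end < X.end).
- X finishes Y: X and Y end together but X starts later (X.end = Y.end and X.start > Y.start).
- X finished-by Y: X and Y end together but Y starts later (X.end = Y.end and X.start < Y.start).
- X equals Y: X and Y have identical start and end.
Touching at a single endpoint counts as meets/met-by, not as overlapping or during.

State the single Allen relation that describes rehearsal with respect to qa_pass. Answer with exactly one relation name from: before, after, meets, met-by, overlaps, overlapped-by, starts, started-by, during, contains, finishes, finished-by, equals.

rehearsal = [May 22, May 24]; qa_pass = [May 5, May 6].
Compare endpoints: rehearsal.start > qa_pass.start, rehearsal.start > qa_pass.end, rehearsal.end > qa_pass.start, rehearsal.end > qa_pass.end.
That pattern is 'after'.

after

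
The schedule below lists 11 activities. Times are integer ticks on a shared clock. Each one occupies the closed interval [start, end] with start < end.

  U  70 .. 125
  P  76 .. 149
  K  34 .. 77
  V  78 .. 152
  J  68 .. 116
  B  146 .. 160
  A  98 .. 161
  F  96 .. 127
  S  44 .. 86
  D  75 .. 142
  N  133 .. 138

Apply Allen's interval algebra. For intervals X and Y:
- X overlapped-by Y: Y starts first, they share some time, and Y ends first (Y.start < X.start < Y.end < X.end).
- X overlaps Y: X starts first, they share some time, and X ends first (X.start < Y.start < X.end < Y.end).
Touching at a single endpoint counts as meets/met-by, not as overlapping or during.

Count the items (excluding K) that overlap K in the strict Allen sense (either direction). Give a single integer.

5

Target K = [34, 77].
A [98, 161] → after → no.
B [146, 160] → after → no.
D [75, 142] → overlapped-by → counts.
F [96, 127] → after → no.
J [68, 116] → overlapped-by → counts.
N [133, 138] → after → no.
P [76, 149] → overlapped-by → counts.
S [44, 86] → overlapped-by → counts.
U [70, 125] → overlapped-by → counts.
V [78, 152] → after → no.
Total: 5.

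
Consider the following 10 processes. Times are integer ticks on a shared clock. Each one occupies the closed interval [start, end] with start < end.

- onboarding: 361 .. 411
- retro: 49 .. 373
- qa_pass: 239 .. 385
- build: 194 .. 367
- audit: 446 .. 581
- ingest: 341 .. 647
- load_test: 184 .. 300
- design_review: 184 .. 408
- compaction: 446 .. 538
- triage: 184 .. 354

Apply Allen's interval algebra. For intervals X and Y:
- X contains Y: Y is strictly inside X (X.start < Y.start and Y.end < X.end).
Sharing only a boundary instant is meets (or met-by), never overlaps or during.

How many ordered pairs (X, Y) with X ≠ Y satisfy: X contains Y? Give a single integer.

Checking all 90 ordered pairs for relation 'contains'; matching pairs in alphabetical order:
(design_review, build): design_review contains build ✓
(design_review, qa_pass): design_review contains qa_pass ✓
(ingest, audit): ingest contains audit ✓
(ingest, compaction): ingest contains compaction ✓
(ingest, onboarding): ingest contains onboarding ✓
(retro, build): retro contains build ✓
(retro, load_test): retro contains load_test ✓
(retro, triage): retro contains triage ✓
Count: 8.

8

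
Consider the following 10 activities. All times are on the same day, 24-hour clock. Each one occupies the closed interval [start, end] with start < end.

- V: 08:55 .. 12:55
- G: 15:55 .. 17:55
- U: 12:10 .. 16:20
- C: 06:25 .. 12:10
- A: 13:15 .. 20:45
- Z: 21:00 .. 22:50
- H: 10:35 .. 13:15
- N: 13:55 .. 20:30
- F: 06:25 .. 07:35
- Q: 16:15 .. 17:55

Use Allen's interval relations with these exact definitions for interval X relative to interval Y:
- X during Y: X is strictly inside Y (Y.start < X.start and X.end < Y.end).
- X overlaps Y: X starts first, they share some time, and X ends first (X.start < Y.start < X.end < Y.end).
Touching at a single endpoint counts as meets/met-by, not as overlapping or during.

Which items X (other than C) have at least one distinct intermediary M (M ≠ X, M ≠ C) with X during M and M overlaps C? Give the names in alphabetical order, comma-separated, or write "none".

Target C = [06:25, 12:10].
Intermediaries M with M overlaps C: none.
Union: none.

none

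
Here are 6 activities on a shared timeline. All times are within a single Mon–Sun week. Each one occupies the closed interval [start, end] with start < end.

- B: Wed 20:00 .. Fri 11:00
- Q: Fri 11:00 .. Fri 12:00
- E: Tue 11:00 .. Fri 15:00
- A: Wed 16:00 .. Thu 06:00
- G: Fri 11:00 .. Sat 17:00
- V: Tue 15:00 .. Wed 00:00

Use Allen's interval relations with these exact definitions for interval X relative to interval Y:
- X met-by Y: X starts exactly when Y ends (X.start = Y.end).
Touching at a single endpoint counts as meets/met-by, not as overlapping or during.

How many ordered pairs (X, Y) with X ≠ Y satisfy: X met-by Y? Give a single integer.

Checking all 30 ordered pairs for relation 'met-by'; matching pairs in alphabetical order:
(G, B): G met-by B ✓
(Q, B): Q met-by B ✓
Count: 2.

2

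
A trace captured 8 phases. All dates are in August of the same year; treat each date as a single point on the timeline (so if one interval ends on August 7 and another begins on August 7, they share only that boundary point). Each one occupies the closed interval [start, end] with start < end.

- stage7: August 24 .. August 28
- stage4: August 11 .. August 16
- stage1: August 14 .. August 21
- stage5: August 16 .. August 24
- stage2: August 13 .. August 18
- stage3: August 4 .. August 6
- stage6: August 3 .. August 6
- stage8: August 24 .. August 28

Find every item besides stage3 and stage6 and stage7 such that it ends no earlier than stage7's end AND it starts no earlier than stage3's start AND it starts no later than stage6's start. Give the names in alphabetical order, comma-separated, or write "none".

none

Conditions: its end is no earlier than stage7's end (X.end >= August 28) AND its start is no earlier than stage3's start (X.start >= August 4) AND its start is no later than stage6's start (X.start <= August 3).
stage1: end August 21 >= August 28? ✗; start August 14 >= August 4? ✓; start August 14 <= August 3? ✗ → no.
stage2: end August 18 >= August 28? ✗; start August 13 >= August 4? ✓; start August 13 <= August 3? ✗ → no.
stage4: end August 16 >= August 28? ✗; start August 11 >= August 4? ✓; start August 11 <= August 3? ✗ → no.
stage5: end August 24 >= August 28? ✗; start August 16 >= August 4? ✓; start August 16 <= August 3? ✗ → no.
stage8: end August 28 >= August 28? ✓; start August 24 >= August 4? ✓; start August 24 <= August 3? ✗ → no.
Result: none.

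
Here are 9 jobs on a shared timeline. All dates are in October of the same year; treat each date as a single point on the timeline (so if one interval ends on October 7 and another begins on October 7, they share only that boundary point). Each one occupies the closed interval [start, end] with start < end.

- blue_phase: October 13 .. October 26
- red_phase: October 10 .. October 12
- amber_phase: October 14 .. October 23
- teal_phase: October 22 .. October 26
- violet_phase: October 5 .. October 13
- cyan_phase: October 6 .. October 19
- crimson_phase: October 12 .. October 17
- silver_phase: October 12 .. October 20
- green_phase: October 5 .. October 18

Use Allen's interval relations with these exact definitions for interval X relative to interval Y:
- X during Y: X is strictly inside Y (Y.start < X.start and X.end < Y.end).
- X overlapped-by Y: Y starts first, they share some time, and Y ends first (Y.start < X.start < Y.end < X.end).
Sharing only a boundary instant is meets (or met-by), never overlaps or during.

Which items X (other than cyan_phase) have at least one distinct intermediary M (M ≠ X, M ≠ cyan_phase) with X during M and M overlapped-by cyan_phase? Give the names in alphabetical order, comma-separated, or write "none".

amber_phase

Target cyan_phase = [October 6, October 19].
Intermediaries M with M overlapped-by cyan_phase: amber_phase, blue_phase, silver_phase.
Via amber_phase — items with X during amber_phase: none.
Via blue_phase — items with X during blue_phase: amber_phase.
Via silver_phase — items with X during silver_phase: none.
Union: amber_phase.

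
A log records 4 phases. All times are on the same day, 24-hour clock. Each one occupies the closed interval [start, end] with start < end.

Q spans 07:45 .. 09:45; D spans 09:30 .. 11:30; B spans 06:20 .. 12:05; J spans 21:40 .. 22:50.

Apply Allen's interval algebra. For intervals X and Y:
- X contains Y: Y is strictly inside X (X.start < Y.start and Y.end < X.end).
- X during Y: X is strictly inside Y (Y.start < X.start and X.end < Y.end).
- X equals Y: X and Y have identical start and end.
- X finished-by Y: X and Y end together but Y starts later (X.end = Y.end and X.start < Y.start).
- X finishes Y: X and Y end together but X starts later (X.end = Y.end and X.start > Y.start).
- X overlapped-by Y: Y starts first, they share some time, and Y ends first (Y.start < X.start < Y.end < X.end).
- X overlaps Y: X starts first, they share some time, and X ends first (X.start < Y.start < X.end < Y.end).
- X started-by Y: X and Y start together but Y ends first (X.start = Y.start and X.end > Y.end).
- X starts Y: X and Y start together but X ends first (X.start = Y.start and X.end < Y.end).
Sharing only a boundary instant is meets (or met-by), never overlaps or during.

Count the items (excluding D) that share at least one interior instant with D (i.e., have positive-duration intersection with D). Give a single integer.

Target D = [09:30, 11:30].
B [06:20, 12:05] → contains → counts.
J [21:40, 22:50] → after → no.
Q [07:45, 09:45] → overlaps → counts.
Total: 2.

2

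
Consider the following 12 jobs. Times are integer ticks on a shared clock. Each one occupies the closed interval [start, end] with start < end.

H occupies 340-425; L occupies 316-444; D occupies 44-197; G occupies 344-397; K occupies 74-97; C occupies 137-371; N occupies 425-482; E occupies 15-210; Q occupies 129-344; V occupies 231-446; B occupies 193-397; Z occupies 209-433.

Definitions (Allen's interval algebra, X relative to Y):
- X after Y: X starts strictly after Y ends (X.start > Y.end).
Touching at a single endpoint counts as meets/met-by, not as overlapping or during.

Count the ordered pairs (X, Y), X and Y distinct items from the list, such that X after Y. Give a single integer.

Checking all 132 ordered pairs for relation 'after'; matching pairs in alphabetical order:
(B, K): B after K ✓
(C, K): C after K ✓
(G, D): G after D ✓
(G, E): G after E ✓
(G, K): G after K ✓
(H, D): H after D ✓
(H, E): H after E ✓
(H, K): H after K ✓
(L, D): L after D ✓
(L, E): L after E ✓
(L, K): L after K ✓
(N, B): N after B ✓
(N, C): N after C ✓
(N, D): N after D ✓
(N, E): N after E ✓
(N, G): N after G ✓
(N, K): N after K ✓
(N, Q): N after Q ✓
(Q, K): Q after K ✓
(V, D): V after D ✓
(V, E): V after E ✓
(V, K): V after K ✓
(Z, D): Z after D ✓
(Z, K): Z after K ✓
Count: 24.

24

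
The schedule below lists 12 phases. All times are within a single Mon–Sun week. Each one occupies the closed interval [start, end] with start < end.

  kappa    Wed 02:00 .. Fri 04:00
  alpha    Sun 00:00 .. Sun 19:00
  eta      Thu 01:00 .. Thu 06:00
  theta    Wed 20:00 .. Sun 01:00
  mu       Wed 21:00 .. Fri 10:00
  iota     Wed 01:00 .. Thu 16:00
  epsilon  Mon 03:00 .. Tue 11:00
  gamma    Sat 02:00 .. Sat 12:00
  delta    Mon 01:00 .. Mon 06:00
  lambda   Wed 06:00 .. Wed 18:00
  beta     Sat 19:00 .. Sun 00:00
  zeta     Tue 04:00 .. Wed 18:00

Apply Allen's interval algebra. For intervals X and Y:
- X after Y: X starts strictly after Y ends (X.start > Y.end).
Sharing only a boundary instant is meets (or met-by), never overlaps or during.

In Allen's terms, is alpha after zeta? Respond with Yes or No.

alpha = [Sun 00:00, Sun 19:00], zeta = [Tue 04:00, Wed 18:00].
Actual relation of alpha to zeta: after.
Asked whether 'after' holds → Yes.

Yes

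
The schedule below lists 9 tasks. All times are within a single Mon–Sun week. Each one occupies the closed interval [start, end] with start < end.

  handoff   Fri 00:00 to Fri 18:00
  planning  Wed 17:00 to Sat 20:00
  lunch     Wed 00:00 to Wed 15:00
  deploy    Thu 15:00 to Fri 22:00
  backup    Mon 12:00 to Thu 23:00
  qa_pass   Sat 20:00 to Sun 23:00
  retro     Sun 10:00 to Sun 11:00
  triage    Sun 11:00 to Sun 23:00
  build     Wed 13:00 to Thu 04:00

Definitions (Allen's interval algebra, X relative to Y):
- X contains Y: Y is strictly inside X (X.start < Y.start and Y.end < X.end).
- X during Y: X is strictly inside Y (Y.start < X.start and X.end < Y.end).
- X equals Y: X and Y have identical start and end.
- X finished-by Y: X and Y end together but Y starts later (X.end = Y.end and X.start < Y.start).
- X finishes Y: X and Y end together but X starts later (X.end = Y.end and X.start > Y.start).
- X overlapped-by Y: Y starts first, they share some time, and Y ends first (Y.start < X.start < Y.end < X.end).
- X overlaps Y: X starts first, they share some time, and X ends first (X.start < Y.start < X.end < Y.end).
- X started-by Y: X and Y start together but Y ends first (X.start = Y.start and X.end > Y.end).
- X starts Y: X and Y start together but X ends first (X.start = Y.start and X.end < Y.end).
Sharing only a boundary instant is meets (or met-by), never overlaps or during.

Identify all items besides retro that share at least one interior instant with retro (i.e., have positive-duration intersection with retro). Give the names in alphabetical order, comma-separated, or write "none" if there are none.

Target retro = [Sun 10:00, Sun 11:00].
backup [Mon 12:00, Thu 23:00] → before → no.
build [Wed 13:00, Thu 04:00] → before → no.
deploy [Thu 15:00, Fri 22:00] → before → no.
handoff [Fri 00:00, Fri 18:00] → before → no.
lunch [Wed 00:00, Wed 15:00] → before → no.
planning [Wed 17:00, Sat 20:00] → before → no.
qa_pass [Sat 20:00, Sun 23:00] → contains → yes.
triage [Sun 11:00, Sun 23:00] → met-by → no.
Result: qa_pass.

qa_pass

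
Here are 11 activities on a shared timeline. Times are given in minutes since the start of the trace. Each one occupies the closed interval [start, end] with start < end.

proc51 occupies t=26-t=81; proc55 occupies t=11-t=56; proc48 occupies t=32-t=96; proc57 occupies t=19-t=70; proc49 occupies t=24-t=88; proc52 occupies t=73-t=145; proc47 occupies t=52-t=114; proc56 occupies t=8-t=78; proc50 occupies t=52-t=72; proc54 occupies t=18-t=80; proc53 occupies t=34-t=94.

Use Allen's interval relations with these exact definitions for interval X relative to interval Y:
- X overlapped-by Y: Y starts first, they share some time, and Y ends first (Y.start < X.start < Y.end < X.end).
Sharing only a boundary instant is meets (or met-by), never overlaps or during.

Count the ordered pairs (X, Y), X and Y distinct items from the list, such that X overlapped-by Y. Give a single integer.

40

Checking all 110 ordered pairs for relation 'overlapped-by'; matching pairs in alphabetical order:
(proc47, proc48): proc47 overlapped-by proc48 ✓
(proc47, proc49): proc47 overlapped-by proc49 ✓
(proc47, proc51): proc47 overlapped-by proc51 ✓
(proc47, proc53): proc47 overlapped-by proc53 ✓
(proc47, proc54): proc47 overlapped-by proc54 ✓
(proc47, proc55): proc47 overlapped-by proc55 ✓
(proc47, proc56): proc47 overlapped-by proc56 ✓
(proc47, proc57): proc47 overlapped-by proc57 ✓
(proc48, proc49): proc48 overlapped-by proc49 ✓
(proc48, proc51): proc48 overlapped-by proc51 ✓
(proc48, proc54): proc48 overlapped-by proc54 ✓
(proc48, proc55): proc48 overlapped-by proc55 ✓
(proc48, proc56): proc48 overlapped-by proc56 ✓
(proc48, proc57): proc48 overlapped-by proc57 ✓
(proc49, proc54): proc49 overlapped-by proc54 ✓
(proc49, proc55): proc49 overlapped-by proc55 ✓
(proc49, proc56): proc49 overlapped-by proc56 ✓
(proc49, proc57): proc49 overlapped-by proc57 ✓
(proc50, proc55): proc50 overlapped-by proc55 ✓
(proc50, proc57): proc50 overlapped-by proc57 ✓
(proc51, proc54): proc51 overlapped-by proc54 ✓
(proc51, proc55): proc51 overlapped-by proc55 ✓
(proc51, proc56): proc51 overlapped-by proc56 ✓
(proc51, proc57): proc51 overlapped-by proc57 ✓
... plus 16 further pairs not listed.
Count: 40.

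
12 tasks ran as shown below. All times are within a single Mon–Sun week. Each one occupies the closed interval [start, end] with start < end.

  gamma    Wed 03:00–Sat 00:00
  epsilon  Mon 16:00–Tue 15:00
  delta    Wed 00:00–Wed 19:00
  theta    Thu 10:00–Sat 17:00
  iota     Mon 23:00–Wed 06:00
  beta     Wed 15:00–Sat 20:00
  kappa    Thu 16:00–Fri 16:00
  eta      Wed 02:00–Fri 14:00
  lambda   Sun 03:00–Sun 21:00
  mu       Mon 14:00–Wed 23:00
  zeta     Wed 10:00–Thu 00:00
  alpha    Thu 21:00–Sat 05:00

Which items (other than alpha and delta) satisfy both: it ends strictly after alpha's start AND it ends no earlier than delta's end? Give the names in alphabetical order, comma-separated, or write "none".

beta, eta, gamma, kappa, lambda, theta

Conditions: its end is strictly after alpha's start (X.end > Thu 21:00) AND its end is no earlier than delta's end (X.end >= Wed 19:00).
beta: end Sat 20:00 > Thu 21:00? ✓; end Sat 20:00 >= Wed 19:00? ✓ → yes.
epsilon: end Tue 15:00 > Thu 21:00? ✗; end Tue 15:00 >= Wed 19:00? ✗ → no.
eta: end Fri 14:00 > Thu 21:00? ✓; end Fri 14:00 >= Wed 19:00? ✓ → yes.
gamma: end Sat 00:00 > Thu 21:00? ✓; end Sat 00:00 >= Wed 19:00? ✓ → yes.
iota: end Wed 06:00 > Thu 21:00? ✗; end Wed 06:00 >= Wed 19:00? ✗ → no.
kappa: end Fri 16:00 > Thu 21:00? ✓; end Fri 16:00 >= Wed 19:00? ✓ → yes.
lambda: end Sun 21:00 > Thu 21:00? ✓; end Sun 21:00 >= Wed 19:00? ✓ → yes.
mu: end Wed 23:00 > Thu 21:00? ✗; end Wed 23:00 >= Wed 19:00? ✓ → no.
theta: end Sat 17:00 > Thu 21:00? ✓; end Sat 17:00 >= Wed 19:00? ✓ → yes.
zeta: end Thu 00:00 > Thu 21:00? ✗; end Thu 00:00 >= Wed 19:00? ✓ → no.
Result: beta, eta, gamma, kappa, lambda, theta.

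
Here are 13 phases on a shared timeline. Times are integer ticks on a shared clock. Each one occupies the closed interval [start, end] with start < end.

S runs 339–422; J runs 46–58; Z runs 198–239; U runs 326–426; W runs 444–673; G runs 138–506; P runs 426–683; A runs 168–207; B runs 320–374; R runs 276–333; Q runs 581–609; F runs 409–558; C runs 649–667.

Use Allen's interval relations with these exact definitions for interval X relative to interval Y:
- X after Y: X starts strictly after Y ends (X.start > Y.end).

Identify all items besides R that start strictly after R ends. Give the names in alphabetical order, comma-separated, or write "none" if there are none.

C, F, P, Q, S, W

Target R = [276, 333].
A [168, 207] → before → no.
B [320, 374] → overlapped-by → no.
C [649, 667] → after → yes.
F [409, 558] → after → yes.
G [138, 506] → contains → no.
J [46, 58] → before → no.
P [426, 683] → after → yes.
Q [581, 609] → after → yes.
S [339, 422] → after → yes.
U [326, 426] → overlapped-by → no.
W [444, 673] → after → yes.
Z [198, 239] → before → no.
Result: C, F, P, Q, S, W.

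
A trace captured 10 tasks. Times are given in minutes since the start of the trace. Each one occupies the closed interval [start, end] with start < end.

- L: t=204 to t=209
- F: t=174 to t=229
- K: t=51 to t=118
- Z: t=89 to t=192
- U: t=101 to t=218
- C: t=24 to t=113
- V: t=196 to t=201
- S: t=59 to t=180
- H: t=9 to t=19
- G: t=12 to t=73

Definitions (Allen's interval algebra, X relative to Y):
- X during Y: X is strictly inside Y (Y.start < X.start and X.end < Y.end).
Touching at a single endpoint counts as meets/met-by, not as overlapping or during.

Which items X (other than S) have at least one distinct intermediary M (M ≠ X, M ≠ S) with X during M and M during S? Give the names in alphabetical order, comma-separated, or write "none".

none

Target S = [t=59, t=180].
Intermediaries M with M during S: none.
Union: none.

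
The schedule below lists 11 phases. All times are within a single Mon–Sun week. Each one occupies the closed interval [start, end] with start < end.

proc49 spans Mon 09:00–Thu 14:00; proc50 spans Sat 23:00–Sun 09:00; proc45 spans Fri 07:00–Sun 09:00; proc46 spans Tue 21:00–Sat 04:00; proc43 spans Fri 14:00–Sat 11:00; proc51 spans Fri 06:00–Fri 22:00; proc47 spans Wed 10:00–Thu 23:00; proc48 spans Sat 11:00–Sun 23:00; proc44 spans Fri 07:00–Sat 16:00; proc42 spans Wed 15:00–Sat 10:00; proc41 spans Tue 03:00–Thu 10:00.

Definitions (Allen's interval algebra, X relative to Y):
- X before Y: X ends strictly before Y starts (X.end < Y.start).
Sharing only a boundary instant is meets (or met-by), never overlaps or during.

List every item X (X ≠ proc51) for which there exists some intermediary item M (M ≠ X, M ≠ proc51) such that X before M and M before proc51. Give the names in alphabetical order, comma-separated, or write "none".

Target proc51 = [Fri 06:00, Fri 22:00].
Intermediaries M with M before proc51: proc41, proc47, proc49.
Via proc41 — items with X before proc41: none.
Via proc47 — items with X before proc47: none.
Via proc49 — items with X before proc49: none.
Union: none.

none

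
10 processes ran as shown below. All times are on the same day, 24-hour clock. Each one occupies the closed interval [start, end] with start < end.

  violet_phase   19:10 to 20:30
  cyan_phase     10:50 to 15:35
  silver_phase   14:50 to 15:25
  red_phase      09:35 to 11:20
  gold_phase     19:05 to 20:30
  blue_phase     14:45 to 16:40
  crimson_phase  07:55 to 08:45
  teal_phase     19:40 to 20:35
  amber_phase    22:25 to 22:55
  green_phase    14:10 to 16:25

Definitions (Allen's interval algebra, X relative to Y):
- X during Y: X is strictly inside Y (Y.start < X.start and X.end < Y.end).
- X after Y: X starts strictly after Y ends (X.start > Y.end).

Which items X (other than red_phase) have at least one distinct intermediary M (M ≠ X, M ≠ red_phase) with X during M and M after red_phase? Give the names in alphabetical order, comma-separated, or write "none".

silver_phase

Target red_phase = [09:35, 11:20].
Intermediaries M with M after red_phase: amber_phase, blue_phase, gold_phase, green_phase, silver_phase, teal_phase, violet_phase.
Via amber_phase — items with X during amber_phase: none.
Via blue_phase — items with X during blue_phase: silver_phase.
Via gold_phase — items with X during gold_phase: none.
Via green_phase — items with X during green_phase: silver_phase.
Via silver_phase — items with X during silver_phase: none.
Via teal_phase — items with X during teal_phase: none.
Via violet_phase — items with X during violet_phase: none.
Union: silver_phase.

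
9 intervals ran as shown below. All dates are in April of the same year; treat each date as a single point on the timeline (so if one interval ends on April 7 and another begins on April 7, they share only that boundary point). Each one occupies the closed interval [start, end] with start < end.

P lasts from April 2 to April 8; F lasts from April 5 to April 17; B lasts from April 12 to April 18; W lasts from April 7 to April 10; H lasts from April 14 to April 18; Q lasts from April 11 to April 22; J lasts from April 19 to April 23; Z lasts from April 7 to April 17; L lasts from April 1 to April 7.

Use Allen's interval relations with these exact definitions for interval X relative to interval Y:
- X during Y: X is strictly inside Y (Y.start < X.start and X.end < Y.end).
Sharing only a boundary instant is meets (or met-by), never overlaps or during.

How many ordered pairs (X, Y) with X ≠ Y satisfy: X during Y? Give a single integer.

3

Checking all 72 ordered pairs for relation 'during'; matching pairs in alphabetical order:
(B, Q): B during Q ✓
(H, Q): H during Q ✓
(W, F): W during F ✓
Count: 3.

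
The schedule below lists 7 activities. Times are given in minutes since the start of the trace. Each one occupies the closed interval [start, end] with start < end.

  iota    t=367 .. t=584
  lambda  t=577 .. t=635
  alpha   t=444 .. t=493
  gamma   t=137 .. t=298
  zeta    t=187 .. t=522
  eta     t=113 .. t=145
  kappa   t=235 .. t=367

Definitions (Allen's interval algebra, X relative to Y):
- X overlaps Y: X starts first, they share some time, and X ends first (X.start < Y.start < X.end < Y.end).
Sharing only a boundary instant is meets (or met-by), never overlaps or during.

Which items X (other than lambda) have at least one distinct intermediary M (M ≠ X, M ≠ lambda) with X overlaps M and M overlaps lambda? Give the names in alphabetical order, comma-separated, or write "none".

Target lambda = [t=577, t=635].
Intermediaries M with M overlaps lambda: iota.
Via iota — items with X overlaps iota: zeta.
Union: zeta.

zeta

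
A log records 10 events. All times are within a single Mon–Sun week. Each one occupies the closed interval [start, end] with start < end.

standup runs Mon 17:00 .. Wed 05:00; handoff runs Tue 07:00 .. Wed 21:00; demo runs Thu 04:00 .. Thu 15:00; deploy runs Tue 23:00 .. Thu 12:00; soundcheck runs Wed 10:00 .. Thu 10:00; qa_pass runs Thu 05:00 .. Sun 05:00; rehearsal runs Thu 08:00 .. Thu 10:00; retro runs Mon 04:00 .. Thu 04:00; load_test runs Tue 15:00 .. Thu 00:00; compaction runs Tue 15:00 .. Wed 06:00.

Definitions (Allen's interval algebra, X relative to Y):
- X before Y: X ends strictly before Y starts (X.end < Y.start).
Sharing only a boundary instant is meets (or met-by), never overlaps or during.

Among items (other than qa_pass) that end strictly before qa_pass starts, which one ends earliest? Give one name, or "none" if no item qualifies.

standup

Target qa_pass = [Thu 05:00, Sun 05:00].
compaction [Tue 15:00, Wed 06:00] → before → candidate.
demo [Thu 04:00, Thu 15:00] → overlaps → excluded.
deploy [Tue 23:00, Thu 12:00] → overlaps → excluded.
handoff [Tue 07:00, Wed 21:00] → before → candidate.
load_test [Tue 15:00, Thu 00:00] → before → candidate.
rehearsal [Thu 08:00, Thu 10:00] → during → excluded.
retro [Mon 04:00, Thu 04:00] → before → candidate.
soundcheck [Wed 10:00, Thu 10:00] → overlaps → excluded.
standup [Mon 17:00, Wed 05:00] → before → candidate.
Among candidates, earliest end is Wed 05:00 → standup.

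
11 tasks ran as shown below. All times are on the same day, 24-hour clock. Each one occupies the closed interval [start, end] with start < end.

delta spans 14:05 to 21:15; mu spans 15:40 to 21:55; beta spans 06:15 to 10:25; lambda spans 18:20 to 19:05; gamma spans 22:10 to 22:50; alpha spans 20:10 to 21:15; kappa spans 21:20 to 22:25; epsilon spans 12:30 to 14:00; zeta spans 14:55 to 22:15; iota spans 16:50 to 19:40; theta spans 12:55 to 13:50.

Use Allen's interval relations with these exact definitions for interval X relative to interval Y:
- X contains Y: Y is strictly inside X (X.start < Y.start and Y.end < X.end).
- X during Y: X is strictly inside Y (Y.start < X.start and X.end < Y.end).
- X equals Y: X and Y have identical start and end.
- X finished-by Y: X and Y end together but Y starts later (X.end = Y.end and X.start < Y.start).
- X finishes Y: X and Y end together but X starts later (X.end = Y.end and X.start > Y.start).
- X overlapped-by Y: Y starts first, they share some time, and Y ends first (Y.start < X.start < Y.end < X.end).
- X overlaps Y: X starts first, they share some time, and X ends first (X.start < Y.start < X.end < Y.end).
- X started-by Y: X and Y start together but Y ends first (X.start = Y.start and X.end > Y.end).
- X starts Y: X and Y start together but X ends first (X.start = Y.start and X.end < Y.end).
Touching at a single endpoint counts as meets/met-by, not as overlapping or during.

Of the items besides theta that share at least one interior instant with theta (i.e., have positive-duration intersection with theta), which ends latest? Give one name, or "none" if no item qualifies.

epsilon

Target theta = [12:55, 13:50].
alpha [20:10, 21:15] → after → excluded.
beta [06:15, 10:25] → before → excluded.
delta [14:05, 21:15] → after → excluded.
epsilon [12:30, 14:00] → contains → candidate.
gamma [22:10, 22:50] → after → excluded.
iota [16:50, 19:40] → after → excluded.
kappa [21:20, 22:25] → after → excluded.
lambda [18:20, 19:05] → after → excluded.
mu [15:40, 21:55] → after → excluded.
zeta [14:55, 22:15] → after → excluded.
Among candidates, latest end is 14:00 → epsilon.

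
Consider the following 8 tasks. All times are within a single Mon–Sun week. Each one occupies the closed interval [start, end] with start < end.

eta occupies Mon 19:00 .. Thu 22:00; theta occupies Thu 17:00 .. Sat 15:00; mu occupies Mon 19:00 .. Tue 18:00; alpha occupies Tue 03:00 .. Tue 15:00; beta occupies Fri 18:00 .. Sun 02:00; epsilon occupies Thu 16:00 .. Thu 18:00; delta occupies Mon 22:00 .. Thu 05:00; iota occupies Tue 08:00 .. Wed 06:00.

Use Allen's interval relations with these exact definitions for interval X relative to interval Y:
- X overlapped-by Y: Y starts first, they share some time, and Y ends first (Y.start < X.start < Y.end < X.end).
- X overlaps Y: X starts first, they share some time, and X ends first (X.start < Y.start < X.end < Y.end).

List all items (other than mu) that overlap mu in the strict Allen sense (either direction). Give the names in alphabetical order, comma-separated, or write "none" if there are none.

Target mu = [Mon 19:00, Tue 18:00].
alpha [Tue 03:00, Tue 15:00] → during → no.
beta [Fri 18:00, Sun 02:00] → after → no.
delta [Mon 22:00, Thu 05:00] → overlapped-by → yes.
epsilon [Thu 16:00, Thu 18:00] → after → no.
eta [Mon 19:00, Thu 22:00] → started-by → no.
iota [Tue 08:00, Wed 06:00] → overlapped-by → yes.
theta [Thu 17:00, Sat 15:00] → after → no.
Result: delta, iota.

delta, iota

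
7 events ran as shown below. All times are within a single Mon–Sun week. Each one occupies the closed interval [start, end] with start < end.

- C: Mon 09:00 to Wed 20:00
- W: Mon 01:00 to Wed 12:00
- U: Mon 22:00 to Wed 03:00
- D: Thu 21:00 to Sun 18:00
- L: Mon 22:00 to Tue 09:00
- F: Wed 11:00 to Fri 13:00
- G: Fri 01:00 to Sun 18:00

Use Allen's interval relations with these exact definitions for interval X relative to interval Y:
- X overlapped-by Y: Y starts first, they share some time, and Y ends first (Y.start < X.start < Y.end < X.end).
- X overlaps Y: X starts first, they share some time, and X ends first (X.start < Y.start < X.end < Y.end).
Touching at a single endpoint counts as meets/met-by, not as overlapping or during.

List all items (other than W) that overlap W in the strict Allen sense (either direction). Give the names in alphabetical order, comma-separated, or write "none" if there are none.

C, F

Target W = [Mon 01:00, Wed 12:00].
C [Mon 09:00, Wed 20:00] → overlapped-by → yes.
D [Thu 21:00, Sun 18:00] → after → no.
F [Wed 11:00, Fri 13:00] → overlapped-by → yes.
G [Fri 01:00, Sun 18:00] → after → no.
L [Mon 22:00, Tue 09:00] → during → no.
U [Mon 22:00, Wed 03:00] → during → no.
Result: C, F.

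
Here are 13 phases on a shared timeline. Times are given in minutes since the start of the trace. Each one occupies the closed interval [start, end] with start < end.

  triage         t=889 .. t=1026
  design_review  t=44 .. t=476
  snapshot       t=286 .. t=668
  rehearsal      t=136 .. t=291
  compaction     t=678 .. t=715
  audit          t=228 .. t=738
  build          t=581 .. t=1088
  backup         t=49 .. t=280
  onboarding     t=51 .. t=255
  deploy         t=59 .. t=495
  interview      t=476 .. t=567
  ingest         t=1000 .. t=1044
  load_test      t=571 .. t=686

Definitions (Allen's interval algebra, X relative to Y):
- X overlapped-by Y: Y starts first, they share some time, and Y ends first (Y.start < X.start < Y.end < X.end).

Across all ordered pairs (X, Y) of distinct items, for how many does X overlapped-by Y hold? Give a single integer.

Checking all 156 ordered pairs for relation 'overlapped-by'; matching pairs in alphabetical order:
(audit, backup): audit overlapped-by backup ✓
(audit, deploy): audit overlapped-by deploy ✓
(audit, design_review): audit overlapped-by design_review ✓
(audit, onboarding): audit overlapped-by onboarding ✓
(audit, rehearsal): audit overlapped-by rehearsal ✓
(build, audit): build overlapped-by audit ✓
(build, load_test): build overlapped-by load_test ✓
(build, snapshot): build overlapped-by snapshot ✓
(compaction, load_test): compaction overlapped-by load_test ✓
(deploy, backup): deploy overlapped-by backup ✓
(deploy, design_review): deploy overlapped-by design_review ✓
(deploy, onboarding): deploy overlapped-by onboarding ✓
(ingest, triage): ingest overlapped-by triage ✓
(interview, deploy): interview overlapped-by deploy ✓
(load_test, snapshot): load_test overlapped-by snapshot ✓
(rehearsal, backup): rehearsal overlapped-by backup ✓
(rehearsal, onboarding): rehearsal overlapped-by onboarding ✓
(snapshot, deploy): snapshot overlapped-by deploy ✓
(snapshot, design_review): snapshot overlapped-by design_review ✓
(snapshot, rehearsal): snapshot overlapped-by rehearsal ✓
Count: 20.

20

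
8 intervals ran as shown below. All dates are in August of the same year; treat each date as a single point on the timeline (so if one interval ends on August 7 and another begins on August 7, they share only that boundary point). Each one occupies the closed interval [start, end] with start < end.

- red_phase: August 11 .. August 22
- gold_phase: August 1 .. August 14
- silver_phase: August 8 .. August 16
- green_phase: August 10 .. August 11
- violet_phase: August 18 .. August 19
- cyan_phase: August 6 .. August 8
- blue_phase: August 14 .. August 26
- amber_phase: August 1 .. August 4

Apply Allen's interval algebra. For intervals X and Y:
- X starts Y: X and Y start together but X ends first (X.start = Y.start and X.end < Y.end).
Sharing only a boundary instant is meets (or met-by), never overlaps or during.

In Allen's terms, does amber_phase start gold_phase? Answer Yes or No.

amber_phase = [August 1, August 4], gold_phase = [August 1, August 14].
Actual relation of amber_phase to gold_phase: starts.
Asked whether 'starts' holds → Yes.

Yes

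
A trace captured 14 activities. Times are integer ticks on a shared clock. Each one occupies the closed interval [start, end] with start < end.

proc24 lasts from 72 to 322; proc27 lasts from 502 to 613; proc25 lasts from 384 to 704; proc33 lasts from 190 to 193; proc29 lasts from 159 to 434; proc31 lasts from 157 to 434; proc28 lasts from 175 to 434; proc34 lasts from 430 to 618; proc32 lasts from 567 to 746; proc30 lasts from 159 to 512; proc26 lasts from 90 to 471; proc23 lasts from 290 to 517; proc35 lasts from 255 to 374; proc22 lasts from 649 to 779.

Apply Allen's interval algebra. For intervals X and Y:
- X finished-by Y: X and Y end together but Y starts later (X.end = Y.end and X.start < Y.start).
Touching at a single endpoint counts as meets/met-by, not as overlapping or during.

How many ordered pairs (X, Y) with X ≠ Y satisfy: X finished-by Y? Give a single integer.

Checking all 182 ordered pairs for relation 'finished-by'; matching pairs in alphabetical order:
(proc29, proc28): proc29 finished-by proc28 ✓
(proc31, proc28): proc31 finished-by proc28 ✓
(proc31, proc29): proc31 finished-by proc29 ✓
Count: 3.

3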